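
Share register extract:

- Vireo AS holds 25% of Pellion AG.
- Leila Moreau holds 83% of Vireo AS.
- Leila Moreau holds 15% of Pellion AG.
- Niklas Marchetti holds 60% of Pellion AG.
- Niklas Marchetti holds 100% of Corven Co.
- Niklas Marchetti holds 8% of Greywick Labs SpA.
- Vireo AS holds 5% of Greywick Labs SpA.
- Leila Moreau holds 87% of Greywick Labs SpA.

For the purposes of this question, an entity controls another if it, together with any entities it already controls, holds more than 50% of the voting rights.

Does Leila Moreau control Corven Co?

Leila holds 83% of Vireo, so Leila controls Vireo.
Leila and Vireo together hold 87% + 5% = 92% of Greywick, so Leila controls Greywick.
Neither Leila nor any entity Leila controls holds any voting interest in Corven.
So Leila does not control Corven.

No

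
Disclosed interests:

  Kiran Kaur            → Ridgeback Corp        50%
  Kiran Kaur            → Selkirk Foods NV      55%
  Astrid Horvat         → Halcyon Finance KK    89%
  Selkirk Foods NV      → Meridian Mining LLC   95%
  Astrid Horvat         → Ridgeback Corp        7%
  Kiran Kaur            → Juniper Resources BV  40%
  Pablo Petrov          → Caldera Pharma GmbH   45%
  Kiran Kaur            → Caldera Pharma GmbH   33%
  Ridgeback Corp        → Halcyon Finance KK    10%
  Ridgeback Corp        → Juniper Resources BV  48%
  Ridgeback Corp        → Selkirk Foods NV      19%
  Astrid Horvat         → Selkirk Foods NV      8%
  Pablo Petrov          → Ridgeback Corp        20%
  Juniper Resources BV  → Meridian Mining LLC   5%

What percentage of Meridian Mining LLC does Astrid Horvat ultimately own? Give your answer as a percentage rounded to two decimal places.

Astrid reaches Meridian along 3 paths.
Via Ridgeback → Juniper: 7% × 48% × 5% = 0.168%.
Via Selkirk: 8% × 95% = 7.6%.
Via Ridgeback → Selkirk: 7% × 19% × 95% = 1.2635%.
Total: 0.168% + 7.6% + 1.2635% = 9.0315%.
Rounded: 9.03%.

9.03%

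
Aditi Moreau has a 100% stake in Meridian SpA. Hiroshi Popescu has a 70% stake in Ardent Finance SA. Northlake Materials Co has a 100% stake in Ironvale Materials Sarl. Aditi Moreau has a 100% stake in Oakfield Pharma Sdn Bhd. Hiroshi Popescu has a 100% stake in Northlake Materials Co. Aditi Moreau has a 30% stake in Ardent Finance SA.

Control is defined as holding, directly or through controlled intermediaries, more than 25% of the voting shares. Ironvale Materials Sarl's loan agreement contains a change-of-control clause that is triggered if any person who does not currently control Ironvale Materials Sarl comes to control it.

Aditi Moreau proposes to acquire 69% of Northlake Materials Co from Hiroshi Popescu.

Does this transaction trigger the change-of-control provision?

The purchase adds only to Aditi's holdings (Hiroshi's stake shrinks), so Aditi is the only person who could newly come to control Ironvale.
Aditi holds 30% of Ardent, so Aditi controls Ardent.
Aditi holds 100% of Oakfield, so Aditi controls Oakfield.
Aditi holds 100% of Meridian, so Aditi controls Meridian.
Neither Aditi nor any entity Aditi controls holds any voting interest in Ironvale.
So before the transaction, Aditi does not control Ironvale.
After the purchase, Aditi holds 69% of Northlake directly, and Hiroshi's stake falls to 31%.
Aditi holds 69% of Northlake, so Aditi controls Northlake.
Northlake holds 100% of Ironvale, so Aditi controls Ironvale.
Aditi did not control Ironvale before and does after, so the clause is triggered.

Yes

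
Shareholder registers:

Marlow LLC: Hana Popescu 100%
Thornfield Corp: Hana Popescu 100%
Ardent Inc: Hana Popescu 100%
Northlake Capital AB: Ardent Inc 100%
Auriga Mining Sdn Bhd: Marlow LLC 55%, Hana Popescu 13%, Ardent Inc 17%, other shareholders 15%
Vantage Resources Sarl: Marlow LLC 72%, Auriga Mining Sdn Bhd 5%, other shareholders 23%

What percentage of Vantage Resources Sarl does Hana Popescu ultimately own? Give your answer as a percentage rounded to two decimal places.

Hana reaches Vantage along 4 paths.
Via Marlow: 100% × 72% = 72%.
Via Marlow → Auriga: 100% × 55% × 5% = 2.75%.
Via Auriga: 13% × 5% = 0.65%.
Via Ardent → Auriga: 100% × 17% × 5% = 0.85%.
Total: 72% + 2.75% + 0.65% + 0.85% = 76.25%.

76.25%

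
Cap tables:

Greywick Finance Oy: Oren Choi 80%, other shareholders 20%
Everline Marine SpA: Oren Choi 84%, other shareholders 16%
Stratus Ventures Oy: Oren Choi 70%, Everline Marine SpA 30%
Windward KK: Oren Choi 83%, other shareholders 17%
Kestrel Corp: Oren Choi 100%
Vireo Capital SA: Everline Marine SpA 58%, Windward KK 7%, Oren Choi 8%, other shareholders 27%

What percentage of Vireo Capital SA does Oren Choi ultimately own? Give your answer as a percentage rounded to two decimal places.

62.53%

Oren reaches Vireo along 3 paths.
Via Everline: 84% × 58% = 48.72%.
Via Windward: 83% × 7% = 5.81%.
Direct stake: 8% = 8%.
Total: 48.72% + 5.81% + 8% = 62.53%.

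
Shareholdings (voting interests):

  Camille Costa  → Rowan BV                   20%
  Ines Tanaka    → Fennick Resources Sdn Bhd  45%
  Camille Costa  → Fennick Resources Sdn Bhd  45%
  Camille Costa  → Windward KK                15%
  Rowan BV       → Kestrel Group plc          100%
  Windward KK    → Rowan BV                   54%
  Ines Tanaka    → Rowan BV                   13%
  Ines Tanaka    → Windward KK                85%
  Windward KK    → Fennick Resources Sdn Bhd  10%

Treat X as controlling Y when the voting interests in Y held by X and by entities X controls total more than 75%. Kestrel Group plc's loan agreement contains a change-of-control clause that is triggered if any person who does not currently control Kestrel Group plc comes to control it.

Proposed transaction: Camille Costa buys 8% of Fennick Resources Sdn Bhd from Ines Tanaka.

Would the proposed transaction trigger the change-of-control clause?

The purchase adds only to Camille's holdings (Ines's stake shrinks), so Camille is the only person who could newly come to control Kestrel.
Camille's largest direct stake is 45% in Fennick, which does not meet the threshold, so Camille controls no company.
Neither Camille nor any entity Camille controls holds any voting interest in Kestrel.
So before the transaction, Camille does not control Kestrel.
After the purchase, Camille's direct stake in Fennick rises to 45% + 8% = 53%, and Ines's stake falls to 37%.
Camille's side now holds 53% of Fennick, not > 75%, so Camille still does not control Fennick.
After the transaction, neither Camille nor any entity Camille controls holds a voting interest in Kestrel, so Camille still does not control it.
No new person acquires control, so the clause is not triggered.

No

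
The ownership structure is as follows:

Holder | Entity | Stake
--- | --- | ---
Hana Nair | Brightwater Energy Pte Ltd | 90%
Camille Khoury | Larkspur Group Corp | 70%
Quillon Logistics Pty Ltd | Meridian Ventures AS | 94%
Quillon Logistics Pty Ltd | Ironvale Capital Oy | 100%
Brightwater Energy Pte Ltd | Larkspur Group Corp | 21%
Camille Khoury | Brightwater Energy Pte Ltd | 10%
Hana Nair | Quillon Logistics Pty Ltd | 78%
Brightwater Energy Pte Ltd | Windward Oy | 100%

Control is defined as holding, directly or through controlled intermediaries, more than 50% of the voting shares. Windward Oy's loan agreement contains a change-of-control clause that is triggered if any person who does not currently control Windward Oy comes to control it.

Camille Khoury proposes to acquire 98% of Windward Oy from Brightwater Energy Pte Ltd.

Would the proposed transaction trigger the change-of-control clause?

Yes

The purchase adds only to Camille's holdings (Brightwater's stake shrinks), so Camille is the only person who could newly come to control Windward.
Camille holds 70% of Larkspur, so Camille controls Larkspur.
Neither Camille nor any entity Camille controls holds any voting interest in Windward.
So before the transaction, Camille does not control Windward.
After the purchase, Camille holds 98% of Windward directly, and Brightwater's stake falls to 2%.
Camille holds 98% of Windward, so Camille controls Windward.
Camille did not control Windward before and does after, so the clause is triggered.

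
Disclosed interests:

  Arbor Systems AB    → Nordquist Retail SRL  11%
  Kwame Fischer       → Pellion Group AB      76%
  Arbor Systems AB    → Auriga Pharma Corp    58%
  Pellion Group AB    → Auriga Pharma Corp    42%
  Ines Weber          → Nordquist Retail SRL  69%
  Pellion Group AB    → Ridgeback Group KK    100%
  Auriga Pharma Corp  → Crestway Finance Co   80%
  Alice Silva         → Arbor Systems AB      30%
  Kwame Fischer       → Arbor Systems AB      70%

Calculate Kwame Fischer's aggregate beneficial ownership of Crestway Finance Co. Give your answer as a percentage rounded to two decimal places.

Kwame reaches Crestway along 2 paths.
Via Pellion → Auriga: 76% × 42% × 80% = 25.536%.
Via Arbor → Auriga: 70% × 58% × 80% = 32.48%.
Total: 25.536% + 32.48% = 58.016%.
Rounded: 58.02%.

58.02%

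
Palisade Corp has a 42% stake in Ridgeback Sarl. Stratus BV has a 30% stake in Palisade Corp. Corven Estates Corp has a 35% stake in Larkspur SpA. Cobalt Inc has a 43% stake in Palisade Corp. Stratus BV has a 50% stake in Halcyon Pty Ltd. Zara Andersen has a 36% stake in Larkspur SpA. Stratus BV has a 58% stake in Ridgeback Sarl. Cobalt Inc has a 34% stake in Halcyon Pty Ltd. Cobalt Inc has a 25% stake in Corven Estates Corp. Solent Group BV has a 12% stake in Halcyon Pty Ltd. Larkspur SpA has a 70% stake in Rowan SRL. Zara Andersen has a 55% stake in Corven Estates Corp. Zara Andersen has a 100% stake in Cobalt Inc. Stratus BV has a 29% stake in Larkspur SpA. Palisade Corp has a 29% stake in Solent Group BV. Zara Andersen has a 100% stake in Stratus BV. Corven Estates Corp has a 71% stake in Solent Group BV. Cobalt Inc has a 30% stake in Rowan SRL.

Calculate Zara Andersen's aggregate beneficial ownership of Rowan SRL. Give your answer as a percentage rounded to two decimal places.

95.10%

Zara reaches Rowan along 5 paths.
Via Cobalt → Corven → Larkspur: 100% × 25% × 35% × 70% = 6.125%.
Via Corven → Larkspur: 55% × 35% × 70% = 13.475%.
Via Larkspur: 36% × 70% = 25.2%.
Via Stratus → Larkspur: 100% × 29% × 70% = 20.3%.
Via Cobalt: 100% × 30% = 30%.
Total: 6.125% + 13.475% + 25.2% + 20.3% + 30% = 95.1%.
Rounded: 95.10%.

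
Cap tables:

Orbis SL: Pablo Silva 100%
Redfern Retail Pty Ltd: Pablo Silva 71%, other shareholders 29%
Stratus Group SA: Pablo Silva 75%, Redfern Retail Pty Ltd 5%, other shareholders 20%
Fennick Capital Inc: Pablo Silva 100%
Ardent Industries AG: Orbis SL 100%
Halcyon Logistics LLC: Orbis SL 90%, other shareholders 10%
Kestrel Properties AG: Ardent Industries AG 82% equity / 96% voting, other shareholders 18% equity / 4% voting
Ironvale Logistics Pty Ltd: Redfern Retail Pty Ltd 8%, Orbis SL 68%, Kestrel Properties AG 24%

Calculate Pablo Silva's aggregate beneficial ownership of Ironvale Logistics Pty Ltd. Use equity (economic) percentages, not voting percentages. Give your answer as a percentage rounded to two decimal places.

Pablo reaches Ironvale along 3 paths.
Via Redfern: 71% × 8% = 5.68%.
Via Orbis: 100% × 68% = 68%.
Via Orbis → Ardent → Kestrel: 100% × 100% × 82% × 24% = 19.68%.
Total: 5.68% + 68% + 19.68% = 93.36%.

93.36%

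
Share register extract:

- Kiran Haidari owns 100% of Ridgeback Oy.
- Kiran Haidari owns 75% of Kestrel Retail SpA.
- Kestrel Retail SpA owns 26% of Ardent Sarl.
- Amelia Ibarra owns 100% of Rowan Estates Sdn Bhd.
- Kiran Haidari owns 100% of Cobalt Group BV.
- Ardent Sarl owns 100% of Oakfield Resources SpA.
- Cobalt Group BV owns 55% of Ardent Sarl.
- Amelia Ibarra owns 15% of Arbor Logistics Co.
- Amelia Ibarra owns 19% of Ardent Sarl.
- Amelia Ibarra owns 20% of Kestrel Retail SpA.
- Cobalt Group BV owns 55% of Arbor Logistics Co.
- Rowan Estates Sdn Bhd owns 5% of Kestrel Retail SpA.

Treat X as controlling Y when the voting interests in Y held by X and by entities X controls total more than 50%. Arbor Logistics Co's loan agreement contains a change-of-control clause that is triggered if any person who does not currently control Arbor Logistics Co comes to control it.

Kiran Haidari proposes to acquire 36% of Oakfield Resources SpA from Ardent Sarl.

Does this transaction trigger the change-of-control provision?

The purchase adds only to Kiran's holdings (Ardent's stake shrinks), so Kiran is the only person who could newly come to control Arbor.
Kiran holds 100% of Cobalt, so Kiran controls Cobalt.
Cobalt holds 55% of Arbor, so Kiran controls Arbor.
So Kiran already controls Arbor before the transaction.
After the purchase, Kiran holds 36% of Oakfield directly, and Ardent's stake falls to 64%.
Kiran controlled Arbor already, so this is not a new person acquiring control; every other person's position is unchanged or reduced.
No new person acquires control, so the clause is not triggered.

No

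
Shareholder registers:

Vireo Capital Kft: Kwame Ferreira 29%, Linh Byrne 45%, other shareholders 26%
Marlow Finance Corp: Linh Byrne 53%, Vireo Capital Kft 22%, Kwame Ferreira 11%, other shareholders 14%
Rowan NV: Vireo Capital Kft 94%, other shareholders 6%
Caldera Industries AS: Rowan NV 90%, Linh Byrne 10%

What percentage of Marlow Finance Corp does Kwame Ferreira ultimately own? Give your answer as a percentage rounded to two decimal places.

17.38%

Kwame reaches Marlow along 2 paths.
Via Vireo: 29% × 22% = 6.38%.
Direct stake: 11% = 11%.
Total: 6.38% + 11% = 17.38%.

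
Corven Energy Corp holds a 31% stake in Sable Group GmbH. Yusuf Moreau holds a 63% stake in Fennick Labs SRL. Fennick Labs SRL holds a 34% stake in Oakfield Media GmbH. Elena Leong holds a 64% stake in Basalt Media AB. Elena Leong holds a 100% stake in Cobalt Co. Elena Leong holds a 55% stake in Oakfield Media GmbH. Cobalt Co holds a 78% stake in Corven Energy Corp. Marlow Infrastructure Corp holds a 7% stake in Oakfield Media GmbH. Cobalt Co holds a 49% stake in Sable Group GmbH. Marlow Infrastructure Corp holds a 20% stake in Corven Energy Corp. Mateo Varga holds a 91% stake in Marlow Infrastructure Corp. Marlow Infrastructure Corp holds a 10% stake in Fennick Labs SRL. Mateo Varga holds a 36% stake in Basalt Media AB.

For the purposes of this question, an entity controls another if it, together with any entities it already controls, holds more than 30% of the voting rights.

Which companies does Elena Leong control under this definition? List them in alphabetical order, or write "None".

Basalt Media AB, Cobalt Co, Corven Energy Corp, Oakfield Media GmbH, Sable Group GmbH

Elena holds 100% of Cobalt, so Elena controls Cobalt.
Cobalt holds 78% of Corven, so Elena controls Corven.
Elena holds 55% of Oakfield, so Elena controls Oakfield.
Cobalt and Corven together hold 49% + 31% = 80% of Sable, so Elena controls Sable.
Elena holds 64% of Basalt, so Elena controls Basalt.
No other company's threshold is met.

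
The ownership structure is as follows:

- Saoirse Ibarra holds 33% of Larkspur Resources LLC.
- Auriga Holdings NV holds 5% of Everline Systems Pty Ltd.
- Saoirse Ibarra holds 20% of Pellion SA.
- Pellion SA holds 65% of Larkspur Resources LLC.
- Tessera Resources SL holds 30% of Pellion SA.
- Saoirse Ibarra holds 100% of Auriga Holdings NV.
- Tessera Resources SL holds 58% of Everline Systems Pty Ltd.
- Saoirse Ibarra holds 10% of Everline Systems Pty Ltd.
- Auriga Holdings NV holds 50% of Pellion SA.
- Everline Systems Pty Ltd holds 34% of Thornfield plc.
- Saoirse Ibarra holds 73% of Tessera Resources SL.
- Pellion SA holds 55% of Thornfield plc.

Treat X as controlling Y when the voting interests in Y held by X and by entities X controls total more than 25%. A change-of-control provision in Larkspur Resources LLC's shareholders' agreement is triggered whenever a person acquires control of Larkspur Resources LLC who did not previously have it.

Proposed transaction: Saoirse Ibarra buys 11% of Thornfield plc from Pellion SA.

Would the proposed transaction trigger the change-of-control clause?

The purchase adds only to Saoirse's holdings (Pellion's stake shrinks), so Saoirse is the only person who could newly come to control Larkspur.
Saoirse holds 100% of Auriga, so Saoirse controls Auriga.
Saoirse holds 73% of Tessera, so Saoirse controls Tessera.
Saoirse and Tessera and Auriga together hold 20% + 30% + 50% = 100% of Pellion, so Saoirse controls Pellion.
Pellion and Saoirse together hold 65% + 33% = 98% of Larkspur, so Saoirse controls Larkspur.
So Saoirse already controls Larkspur before the transaction.
After the purchase, Saoirse holds 11% of Thornfield directly, and Pellion's stake falls to 44%.
Saoirse controlled Larkspur already, so this is not a new person acquiring control; every other person's position is unchanged or reduced.
No new person acquires control, so the clause is not triggered.

No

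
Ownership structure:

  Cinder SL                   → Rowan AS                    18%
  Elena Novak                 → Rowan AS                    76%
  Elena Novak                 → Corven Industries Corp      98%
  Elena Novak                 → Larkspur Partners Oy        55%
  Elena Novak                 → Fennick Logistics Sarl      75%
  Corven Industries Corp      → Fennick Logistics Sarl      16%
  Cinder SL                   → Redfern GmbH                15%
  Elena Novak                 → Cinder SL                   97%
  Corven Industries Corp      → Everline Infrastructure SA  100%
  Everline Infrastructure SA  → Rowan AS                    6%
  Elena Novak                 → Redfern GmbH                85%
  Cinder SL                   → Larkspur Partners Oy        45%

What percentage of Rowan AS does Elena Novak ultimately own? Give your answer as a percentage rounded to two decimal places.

Elena reaches Rowan along 3 paths.
Direct stake: 76% = 76%.
Via Cinder: 97% × 18% = 17.46%.
Via Corven → Everline: 98% × 100% × 6% = 5.88%.
Total: 76% + 17.46% + 5.88% = 99.34%.

99.34%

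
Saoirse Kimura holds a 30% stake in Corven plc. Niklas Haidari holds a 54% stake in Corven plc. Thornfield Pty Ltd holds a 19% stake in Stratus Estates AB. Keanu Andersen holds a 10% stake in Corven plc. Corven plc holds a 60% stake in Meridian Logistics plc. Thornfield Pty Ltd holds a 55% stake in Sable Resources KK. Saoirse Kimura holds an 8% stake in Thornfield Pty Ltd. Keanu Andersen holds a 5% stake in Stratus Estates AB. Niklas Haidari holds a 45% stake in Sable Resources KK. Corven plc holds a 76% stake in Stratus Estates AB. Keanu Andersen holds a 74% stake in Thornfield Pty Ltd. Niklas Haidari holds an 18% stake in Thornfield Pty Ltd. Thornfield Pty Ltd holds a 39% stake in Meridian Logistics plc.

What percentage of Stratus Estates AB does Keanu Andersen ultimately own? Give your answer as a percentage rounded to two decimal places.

Keanu reaches Stratus along 3 paths.
Via Corven: 10% × 76% = 7.6%.
Direct stake: 5% = 5%.
Via Thornfield: 74% × 19% = 14.06%.
Total: 7.6% + 5% + 14.06% = 26.66%.

26.66%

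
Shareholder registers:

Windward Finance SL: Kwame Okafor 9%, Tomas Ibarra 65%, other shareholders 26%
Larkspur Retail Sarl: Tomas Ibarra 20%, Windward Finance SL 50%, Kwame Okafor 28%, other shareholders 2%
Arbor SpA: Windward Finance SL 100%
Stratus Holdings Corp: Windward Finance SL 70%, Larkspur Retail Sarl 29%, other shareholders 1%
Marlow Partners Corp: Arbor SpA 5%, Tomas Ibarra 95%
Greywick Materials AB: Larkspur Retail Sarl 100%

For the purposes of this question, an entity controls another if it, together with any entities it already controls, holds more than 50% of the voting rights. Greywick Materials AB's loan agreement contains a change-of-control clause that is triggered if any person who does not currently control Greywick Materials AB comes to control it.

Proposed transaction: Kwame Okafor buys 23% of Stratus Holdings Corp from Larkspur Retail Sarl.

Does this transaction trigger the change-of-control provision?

No

The purchase adds only to Kwame's holdings (Larkspur's stake shrinks), so Kwame is the only person who could newly come to control Greywick.
Kwame's largest direct stake is 28% in Larkspur, which does not meet the threshold, so Kwame controls no company.
Neither Kwame nor any entity Kwame controls holds any voting interest in Greywick.
So before the transaction, Kwame does not control Greywick.
After the purchase, Kwame holds 23% of Stratus directly, and Larkspur's stake falls to 6%.
Kwame's side now holds 23% of Stratus, not > 50%, so Kwame still does not control Stratus.
After the transaction, neither Kwame nor any entity Kwame controls holds a voting interest in Greywick, so Kwame still does not control it.
No new person acquires control, so the clause is not triggered.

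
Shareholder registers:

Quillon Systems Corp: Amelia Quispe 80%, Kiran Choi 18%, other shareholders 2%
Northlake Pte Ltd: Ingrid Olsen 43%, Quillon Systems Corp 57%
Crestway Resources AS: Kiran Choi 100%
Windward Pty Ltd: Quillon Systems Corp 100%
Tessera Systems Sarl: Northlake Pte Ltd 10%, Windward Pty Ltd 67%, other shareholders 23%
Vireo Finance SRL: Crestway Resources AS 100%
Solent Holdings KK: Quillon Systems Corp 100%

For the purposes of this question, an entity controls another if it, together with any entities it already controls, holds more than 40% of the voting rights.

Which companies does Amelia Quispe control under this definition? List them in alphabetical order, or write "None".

Northlake Pte Ltd, Quillon Systems Corp, Solent Holdings KK, Tessera Systems Sarl, Windward Pty Ltd

Amelia holds 80% of Quillon, so Amelia controls Quillon.
Quillon holds 57% of Northlake, so Amelia controls Northlake.
Quillon holds 100% of Windward, so Amelia controls Windward.
Northlake and Windward together hold 10% + 67% = 77% of Tessera, so Amelia controls Tessera.
Quillon holds 100% of Solent, so Amelia controls Solent.
No other company's threshold is met.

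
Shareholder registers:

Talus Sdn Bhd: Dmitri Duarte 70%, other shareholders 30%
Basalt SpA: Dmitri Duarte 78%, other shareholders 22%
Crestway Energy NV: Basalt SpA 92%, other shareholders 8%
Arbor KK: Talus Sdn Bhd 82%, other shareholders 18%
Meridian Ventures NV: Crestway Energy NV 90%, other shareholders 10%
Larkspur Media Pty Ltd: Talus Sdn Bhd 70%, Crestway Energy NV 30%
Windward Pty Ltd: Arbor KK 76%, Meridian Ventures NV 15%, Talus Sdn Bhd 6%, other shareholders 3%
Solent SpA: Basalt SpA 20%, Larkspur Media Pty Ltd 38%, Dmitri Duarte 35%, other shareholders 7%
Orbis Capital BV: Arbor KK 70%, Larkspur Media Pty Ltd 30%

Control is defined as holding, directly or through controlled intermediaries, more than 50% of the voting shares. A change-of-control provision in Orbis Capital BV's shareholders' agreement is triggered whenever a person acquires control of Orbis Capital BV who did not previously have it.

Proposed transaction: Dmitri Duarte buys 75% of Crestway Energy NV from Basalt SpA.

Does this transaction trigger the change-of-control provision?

No

The purchase adds only to Dmitri's holdings (Basalt's stake shrinks), so Dmitri is the only person who could newly come to control Orbis.
Dmitri holds 70% of Talus, so Dmitri controls Talus.
Dmitri holds 78% of Basalt, so Dmitri controls Basalt.
Basalt holds 92% of Crestway, so Dmitri controls Crestway.
Talus and Crestway together hold 70% + 30% = 100% of Larkspur, so Dmitri controls Larkspur.
Talus holds 82% of Arbor, so Dmitri controls Arbor.
Arbor and Larkspur together hold 70% + 30% = 100% of Orbis, so Dmitri controls Orbis.
So Dmitri already controls Orbis before the transaction.
After the purchase, Dmitri holds 75% of Crestway directly, and Basalt's stake falls to 17%.
Dmitri controlled Orbis already, so this is not a new person acquiring control; every other person's position is unchanged or reduced.
No new person acquires control, so the clause is not triggered.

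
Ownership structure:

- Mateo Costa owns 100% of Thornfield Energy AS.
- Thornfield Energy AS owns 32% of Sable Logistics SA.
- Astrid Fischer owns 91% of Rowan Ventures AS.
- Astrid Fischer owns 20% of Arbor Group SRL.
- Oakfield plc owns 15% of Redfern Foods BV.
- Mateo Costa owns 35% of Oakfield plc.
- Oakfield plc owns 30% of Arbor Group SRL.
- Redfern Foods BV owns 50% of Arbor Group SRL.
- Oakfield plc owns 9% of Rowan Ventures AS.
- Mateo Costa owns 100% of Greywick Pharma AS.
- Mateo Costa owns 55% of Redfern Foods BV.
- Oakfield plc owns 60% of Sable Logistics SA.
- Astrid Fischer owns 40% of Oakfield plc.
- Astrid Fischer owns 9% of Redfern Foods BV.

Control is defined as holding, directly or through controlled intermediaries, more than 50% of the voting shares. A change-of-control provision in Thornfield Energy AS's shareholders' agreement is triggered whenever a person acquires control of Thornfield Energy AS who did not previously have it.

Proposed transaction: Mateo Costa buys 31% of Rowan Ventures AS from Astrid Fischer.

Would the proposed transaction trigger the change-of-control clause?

No

The purchase adds only to Mateo's holdings (Astrid's stake shrinks), so Mateo is the only person who could newly come to control Thornfield.
Mateo holds 100% of Thornfield, so Mateo controls Thornfield.
So Mateo already controls Thornfield before the transaction.
After the purchase, Mateo holds 31% of Rowan directly, and Astrid's stake falls to 60%.
Mateo controlled Thornfield already, so this is not a new person acquiring control; every other person's position is unchanged or reduced.
No new person acquires control, so the clause is not triggered.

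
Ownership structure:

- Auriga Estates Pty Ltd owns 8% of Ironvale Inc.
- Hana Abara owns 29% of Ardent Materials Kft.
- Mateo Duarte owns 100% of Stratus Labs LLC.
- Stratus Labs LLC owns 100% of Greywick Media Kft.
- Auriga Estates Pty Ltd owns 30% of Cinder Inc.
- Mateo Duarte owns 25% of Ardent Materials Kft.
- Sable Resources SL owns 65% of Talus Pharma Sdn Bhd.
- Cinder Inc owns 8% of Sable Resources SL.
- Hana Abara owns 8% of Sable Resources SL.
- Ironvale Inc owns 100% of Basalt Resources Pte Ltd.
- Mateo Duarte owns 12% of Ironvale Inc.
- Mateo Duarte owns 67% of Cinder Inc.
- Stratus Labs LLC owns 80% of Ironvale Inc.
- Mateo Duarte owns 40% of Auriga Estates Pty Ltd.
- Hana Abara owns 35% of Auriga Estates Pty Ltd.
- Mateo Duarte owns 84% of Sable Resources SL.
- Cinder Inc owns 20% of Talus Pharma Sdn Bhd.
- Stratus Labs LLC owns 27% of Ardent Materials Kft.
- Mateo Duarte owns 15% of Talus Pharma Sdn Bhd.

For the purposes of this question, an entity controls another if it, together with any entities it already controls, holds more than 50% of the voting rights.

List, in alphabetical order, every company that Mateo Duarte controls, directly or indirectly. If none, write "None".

Mateo holds 100% of Stratus, so Mateo controls Stratus.
Mateo holds 67% of Cinder, so Mateo controls Cinder.
Mateo and Stratus together hold 12% + 80% = 92% of Ironvale, so Mateo controls Ironvale.
Ironvale holds 100% of Basalt, so Mateo controls Basalt.
Mateo and Stratus together hold 25% + 27% = 52% of Ardent, so Mateo controls Ardent.
Mateo and Cinder together hold 84% + 8% = 92% of Sable, so Mateo controls Sable.
Cinder and Sable and Mateo together hold 20% + 65% + 15% = 100% of Talus, so Mateo controls Talus.
Stratus holds 100% of Greywick, so Mateo controls Greywick.
No other company's threshold is met.

Ardent Materials Kft, Basalt Resources Pte Ltd, Cinder Inc, Greywick Media Kft, Ironvale Inc, Sable Resources SL, Stratus Labs LLC, Talus Pharma Sdn Bhd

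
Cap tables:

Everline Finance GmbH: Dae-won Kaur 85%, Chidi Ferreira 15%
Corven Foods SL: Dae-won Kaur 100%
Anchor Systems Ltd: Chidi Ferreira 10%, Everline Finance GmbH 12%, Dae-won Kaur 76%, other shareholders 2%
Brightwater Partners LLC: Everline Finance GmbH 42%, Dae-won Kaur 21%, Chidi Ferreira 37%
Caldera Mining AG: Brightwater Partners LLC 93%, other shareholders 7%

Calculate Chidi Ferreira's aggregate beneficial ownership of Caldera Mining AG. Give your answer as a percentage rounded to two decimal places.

40.27%

Chidi reaches Caldera along 2 paths.
Via Everline → Brightwater: 15% × 42% × 93% = 5.859%.
Via Brightwater: 37% × 93% = 34.41%.
Total: 5.859% + 34.41% = 40.269%.
Rounded: 40.27%.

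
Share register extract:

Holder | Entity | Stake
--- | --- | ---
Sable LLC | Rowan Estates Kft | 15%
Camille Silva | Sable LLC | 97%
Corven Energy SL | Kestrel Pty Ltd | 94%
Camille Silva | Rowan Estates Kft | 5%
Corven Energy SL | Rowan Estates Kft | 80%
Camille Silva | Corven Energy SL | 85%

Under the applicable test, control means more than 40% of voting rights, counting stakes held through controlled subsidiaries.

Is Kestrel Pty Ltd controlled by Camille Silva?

Yes

Camille holds 85% of Corven, so Camille controls Corven.
Corven holds 94% of Kestrel, so Camille controls Kestrel.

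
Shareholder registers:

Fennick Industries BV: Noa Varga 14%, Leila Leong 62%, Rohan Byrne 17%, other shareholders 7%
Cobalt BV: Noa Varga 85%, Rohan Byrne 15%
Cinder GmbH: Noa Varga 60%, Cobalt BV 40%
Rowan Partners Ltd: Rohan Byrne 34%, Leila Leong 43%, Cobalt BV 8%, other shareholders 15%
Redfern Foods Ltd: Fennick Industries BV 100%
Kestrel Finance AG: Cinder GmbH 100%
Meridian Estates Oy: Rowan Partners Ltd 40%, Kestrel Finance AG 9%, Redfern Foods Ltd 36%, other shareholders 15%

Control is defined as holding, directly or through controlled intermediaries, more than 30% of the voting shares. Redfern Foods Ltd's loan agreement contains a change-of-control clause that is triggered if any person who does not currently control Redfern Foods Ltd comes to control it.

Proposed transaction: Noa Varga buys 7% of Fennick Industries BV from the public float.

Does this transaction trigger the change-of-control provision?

The purchase changes only Noa's holdings, so Noa is the only person who could newly come to control Redfern.
Noa holds 85% of Cobalt, so Noa controls Cobalt.
Noa and Cobalt together hold 60% + 40% = 100% of Cinder, so Noa controls Cinder.
Cinder holds 100% of Kestrel, so Noa controls Kestrel.
Neither Noa nor any entity Noa controls holds any voting interest in Redfern.
So before the transaction, Noa does not control Redfern.
After the purchase, Noa's direct stake in Fennick rises to 14% + 7% = 21%.
Noa's side now holds 21% of Fennick, not > 30%, so Noa still does not control Fennick.
After the transaction, neither Noa nor any entity Noa controls holds a voting interest in Redfern, so Noa still does not control it.
No new person acquires control, so the clause is not triggered.

No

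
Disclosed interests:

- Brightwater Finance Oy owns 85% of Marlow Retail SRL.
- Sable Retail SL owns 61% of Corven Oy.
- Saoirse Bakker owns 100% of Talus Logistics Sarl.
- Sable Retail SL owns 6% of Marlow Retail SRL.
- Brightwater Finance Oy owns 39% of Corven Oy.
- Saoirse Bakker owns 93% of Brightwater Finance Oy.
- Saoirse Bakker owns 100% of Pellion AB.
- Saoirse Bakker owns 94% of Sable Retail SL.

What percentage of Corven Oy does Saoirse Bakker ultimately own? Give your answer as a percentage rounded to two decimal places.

93.61%

Saoirse reaches Corven along 2 paths.
Via Brightwater: 93% × 39% = 36.27%.
Via Sable: 94% × 61% = 57.34%.
Total: 36.27% + 57.34% = 93.61%.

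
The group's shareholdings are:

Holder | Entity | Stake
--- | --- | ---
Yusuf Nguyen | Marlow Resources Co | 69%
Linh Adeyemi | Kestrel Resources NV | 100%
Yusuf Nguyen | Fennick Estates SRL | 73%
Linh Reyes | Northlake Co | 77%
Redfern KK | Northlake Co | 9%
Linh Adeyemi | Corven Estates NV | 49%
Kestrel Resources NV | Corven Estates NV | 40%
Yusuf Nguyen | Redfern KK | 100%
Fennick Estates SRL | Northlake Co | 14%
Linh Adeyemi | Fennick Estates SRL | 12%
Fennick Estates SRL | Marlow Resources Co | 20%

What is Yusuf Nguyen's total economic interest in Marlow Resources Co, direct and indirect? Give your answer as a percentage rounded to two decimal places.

83.60%

Yusuf reaches Marlow along 2 paths.
Direct stake: 69% = 69%.
Via Fennick: 73% × 20% = 14.6%.
Total: 69% + 14.6% = 83.6%.
Rounded: 83.60%.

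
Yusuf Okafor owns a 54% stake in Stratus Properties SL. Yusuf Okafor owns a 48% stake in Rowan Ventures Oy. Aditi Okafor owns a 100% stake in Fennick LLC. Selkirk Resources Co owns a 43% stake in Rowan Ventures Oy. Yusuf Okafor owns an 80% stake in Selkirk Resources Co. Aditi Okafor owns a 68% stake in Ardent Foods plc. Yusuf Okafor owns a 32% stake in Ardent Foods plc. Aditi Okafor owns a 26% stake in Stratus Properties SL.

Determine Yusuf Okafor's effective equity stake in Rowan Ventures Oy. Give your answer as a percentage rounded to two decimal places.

Yusuf reaches Rowan along 2 paths.
Via Selkirk: 80% × 43% = 34.4%.
Direct stake: 48% = 48%.
Total: 34.4% + 48% = 82.4%.
Rounded: 82.40%.

82.40%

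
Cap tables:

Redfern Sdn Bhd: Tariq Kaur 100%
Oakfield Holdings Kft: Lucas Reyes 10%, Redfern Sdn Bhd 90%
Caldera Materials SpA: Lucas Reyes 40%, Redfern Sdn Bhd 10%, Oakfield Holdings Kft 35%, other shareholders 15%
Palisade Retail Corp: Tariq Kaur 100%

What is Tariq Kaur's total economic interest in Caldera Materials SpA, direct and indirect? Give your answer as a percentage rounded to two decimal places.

Tariq reaches Caldera along 2 paths.
Via Redfern: 100% × 10% = 10%.
Via Redfern → Oakfield: 100% × 90% × 35% = 31.5%.
Total: 10% + 31.5% = 41.5%.
Rounded: 41.50%.

41.50%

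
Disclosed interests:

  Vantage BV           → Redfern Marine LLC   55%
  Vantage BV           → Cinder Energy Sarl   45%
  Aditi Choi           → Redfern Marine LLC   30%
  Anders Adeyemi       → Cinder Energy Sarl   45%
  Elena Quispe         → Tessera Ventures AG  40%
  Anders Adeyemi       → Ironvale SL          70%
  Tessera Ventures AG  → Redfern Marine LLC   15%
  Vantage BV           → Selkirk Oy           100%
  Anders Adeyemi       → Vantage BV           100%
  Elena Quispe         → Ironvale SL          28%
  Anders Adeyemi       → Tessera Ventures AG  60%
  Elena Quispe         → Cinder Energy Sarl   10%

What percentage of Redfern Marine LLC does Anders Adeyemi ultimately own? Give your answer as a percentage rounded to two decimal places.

Anders reaches Redfern along 2 paths.
Via Vantage: 100% × 55% = 55%.
Via Tessera: 60% × 15% = 9%.
Total: 55% + 9% = 64%.
Rounded: 64.00%.

64.00%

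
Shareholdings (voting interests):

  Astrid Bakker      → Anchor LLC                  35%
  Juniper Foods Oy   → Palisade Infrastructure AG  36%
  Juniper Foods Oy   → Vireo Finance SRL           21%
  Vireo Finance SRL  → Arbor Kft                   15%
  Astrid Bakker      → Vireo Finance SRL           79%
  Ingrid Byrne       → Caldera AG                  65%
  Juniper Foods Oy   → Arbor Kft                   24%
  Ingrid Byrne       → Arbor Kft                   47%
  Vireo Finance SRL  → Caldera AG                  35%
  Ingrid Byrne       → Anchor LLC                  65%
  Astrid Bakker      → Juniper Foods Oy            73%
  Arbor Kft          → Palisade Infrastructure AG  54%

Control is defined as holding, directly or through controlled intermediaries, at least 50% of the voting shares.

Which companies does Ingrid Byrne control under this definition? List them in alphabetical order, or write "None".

Ingrid holds 65% of Anchor, so Ingrid controls Anchor.
Ingrid holds 65% of Caldera, so Ingrid controls Caldera.
No other company's threshold is met.

Anchor LLC, Caldera AG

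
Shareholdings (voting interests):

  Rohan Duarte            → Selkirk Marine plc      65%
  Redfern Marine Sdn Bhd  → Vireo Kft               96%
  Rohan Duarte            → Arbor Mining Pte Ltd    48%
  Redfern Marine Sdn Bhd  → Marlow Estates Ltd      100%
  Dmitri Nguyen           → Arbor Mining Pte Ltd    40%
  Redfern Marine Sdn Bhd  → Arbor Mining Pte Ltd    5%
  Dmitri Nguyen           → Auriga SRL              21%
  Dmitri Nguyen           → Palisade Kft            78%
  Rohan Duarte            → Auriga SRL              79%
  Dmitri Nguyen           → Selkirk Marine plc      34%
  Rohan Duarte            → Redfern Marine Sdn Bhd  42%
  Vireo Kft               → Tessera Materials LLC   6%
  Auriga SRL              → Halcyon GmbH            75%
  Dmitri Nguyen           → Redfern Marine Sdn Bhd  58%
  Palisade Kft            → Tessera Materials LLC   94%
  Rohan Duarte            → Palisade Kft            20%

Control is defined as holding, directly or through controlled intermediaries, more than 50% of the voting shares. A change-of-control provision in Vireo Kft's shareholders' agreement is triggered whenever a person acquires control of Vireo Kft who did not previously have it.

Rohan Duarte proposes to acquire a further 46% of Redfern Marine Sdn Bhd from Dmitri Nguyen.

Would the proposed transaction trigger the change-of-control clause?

The purchase adds only to Rohan's holdings (Dmitri's stake shrinks), so Rohan is the only person who could newly come to control Vireo.
Rohan holds 79% of Auriga, so Rohan controls Auriga.
Auriga holds 75% of Halcyon, so Rohan controls Halcyon.
Rohan holds 65% of Selkirk, so Rohan controls Selkirk.
Neither Rohan nor any entity Rohan controls holds any voting interest in Vireo.
So before the transaction, Rohan does not control Vireo.
After the purchase, Rohan's direct stake in Redfern rises to 42% + 46% = 88%, and Dmitri's stake falls to 12%.
Rohan holds 88% of Redfern, so Rohan controls Redfern.
Redfern holds 96% of Vireo, so Rohan controls Vireo.
Rohan did not control Vireo before and does after, so the clause is triggered.

Yes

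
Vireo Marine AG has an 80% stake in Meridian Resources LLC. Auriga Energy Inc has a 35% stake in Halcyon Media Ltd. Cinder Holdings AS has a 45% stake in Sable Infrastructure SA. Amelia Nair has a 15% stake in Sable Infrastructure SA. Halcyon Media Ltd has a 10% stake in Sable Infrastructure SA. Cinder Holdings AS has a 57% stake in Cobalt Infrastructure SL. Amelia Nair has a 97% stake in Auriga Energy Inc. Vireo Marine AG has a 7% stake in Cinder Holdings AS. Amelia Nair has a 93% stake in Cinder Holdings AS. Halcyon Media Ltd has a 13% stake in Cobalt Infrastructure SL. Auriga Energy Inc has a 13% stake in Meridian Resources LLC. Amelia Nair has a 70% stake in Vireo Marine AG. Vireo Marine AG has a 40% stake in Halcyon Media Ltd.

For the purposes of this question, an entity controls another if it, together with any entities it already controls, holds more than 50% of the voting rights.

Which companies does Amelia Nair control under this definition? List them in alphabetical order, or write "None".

Amelia holds 97% of Auriga, so Amelia controls Auriga.
Amelia holds 70% of Vireo, so Amelia controls Vireo.
Vireo and Auriga together hold 40% + 35% = 75% of Halcyon, so Amelia controls Halcyon.
Vireo and Amelia together hold 7% + 93% = 100% of Cinder, so Amelia controls Cinder.
Vireo and Auriga together hold 80% + 13% = 93% of Meridian, so Amelia controls Meridian.
Amelia and Cinder and Halcyon together hold 15% + 45% + 10% = 70% of Sable, so Amelia controls Sable.
Cinder and Halcyon together hold 57% + 13% = 70% of Cobalt, so Amelia controls Cobalt.

Auriga Energy Inc, Cinder Holdings AS, Cobalt Infrastructure SL, Halcyon Media Ltd, Meridian Resources LLC, Sable Infrastructure SA, Vireo Marine AG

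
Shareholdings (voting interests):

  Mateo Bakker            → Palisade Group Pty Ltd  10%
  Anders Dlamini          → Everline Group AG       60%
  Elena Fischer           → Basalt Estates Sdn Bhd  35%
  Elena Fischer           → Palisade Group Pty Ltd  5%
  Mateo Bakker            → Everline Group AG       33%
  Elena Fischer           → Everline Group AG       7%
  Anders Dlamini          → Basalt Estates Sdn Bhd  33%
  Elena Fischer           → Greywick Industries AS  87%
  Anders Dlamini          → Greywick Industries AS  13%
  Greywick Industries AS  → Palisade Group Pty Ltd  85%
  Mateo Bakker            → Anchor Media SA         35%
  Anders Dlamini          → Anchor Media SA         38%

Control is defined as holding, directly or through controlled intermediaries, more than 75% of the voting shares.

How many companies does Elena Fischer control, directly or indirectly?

2

Elena holds 87% of Greywick, so Elena controls Greywick.
Greywick and Elena together hold 85% + 5% = 90% of Palisade, so Elena controls Palisade.
No other company's threshold is met.
Elena controls 2 companies.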